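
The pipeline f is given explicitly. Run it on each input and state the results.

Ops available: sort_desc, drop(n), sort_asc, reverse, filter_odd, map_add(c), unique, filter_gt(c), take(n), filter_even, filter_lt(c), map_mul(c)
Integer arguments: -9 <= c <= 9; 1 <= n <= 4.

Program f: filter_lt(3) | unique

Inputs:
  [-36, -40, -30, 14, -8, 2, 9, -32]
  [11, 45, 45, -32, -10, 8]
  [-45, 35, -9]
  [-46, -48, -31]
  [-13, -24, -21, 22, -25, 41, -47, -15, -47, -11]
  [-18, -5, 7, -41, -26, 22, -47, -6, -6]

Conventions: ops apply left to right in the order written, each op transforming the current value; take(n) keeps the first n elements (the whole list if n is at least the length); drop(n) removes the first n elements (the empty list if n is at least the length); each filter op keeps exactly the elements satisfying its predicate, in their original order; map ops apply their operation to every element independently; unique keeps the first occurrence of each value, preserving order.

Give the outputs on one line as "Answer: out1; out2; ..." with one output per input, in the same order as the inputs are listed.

[-36, -40, -30, -8, 2, -32]; [-32, -10]; [-45, -9]; [-46, -48, -31]; [-13, -24, -21, -25, -47, -15, -11]; [-18, -5, -41, -26, -47, -6]

Execution, op by op:
  [-36, -40, -30, 14, -8, 2, 9, -32] -> [-36, -40, -30, -8, 2, -32] -> [-36, -40, -30, -8, 2, -32]
  [11, 45, 45, -32, -10, 8] -> [-32, -10] -> [-32, -10]
  [-45, 35, -9] -> [-45, -9] -> [-45, -9]
  [-46, -48, -31] -> [-46, -48, -31] -> [-46, -48, -31]
  [-13, -24, -21, 22, -25, 41, -47, -15, -47, -11] -> [-13, -24, -21, -25, -47, -15, -47, -11] -> [-13, -24, -21, -25, -47, -15, -11]
  [-18, -5, 7, -41, -26, 22, -47, -6, -6] -> [-18, -5, -41, -26, -47, -6, -6] -> [-18, -5, -41, -26, -47, -6]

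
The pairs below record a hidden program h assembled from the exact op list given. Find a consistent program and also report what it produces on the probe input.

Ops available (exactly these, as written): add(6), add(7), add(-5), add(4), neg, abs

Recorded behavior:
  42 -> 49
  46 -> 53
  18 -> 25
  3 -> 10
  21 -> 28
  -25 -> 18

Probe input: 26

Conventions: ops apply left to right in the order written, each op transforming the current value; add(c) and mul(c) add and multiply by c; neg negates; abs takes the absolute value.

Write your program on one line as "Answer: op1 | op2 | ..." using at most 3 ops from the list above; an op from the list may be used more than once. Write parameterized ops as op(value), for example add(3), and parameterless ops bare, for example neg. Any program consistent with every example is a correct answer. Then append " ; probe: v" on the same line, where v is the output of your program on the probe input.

add(7) | neg | abs ; probe: 33

Check, running the answer program on each example:
  42 -> 49 -> -49 -> 49
  46 -> 53 -> -53 -> 53
  18 -> 25 -> -25 -> 25
  3 -> 10 -> -10 -> 10
  21 -> 28 -> -28 -> 28
  -25 -> -18 -> 18 -> 18
  probe: 26 -> 33 -> -33 -> 33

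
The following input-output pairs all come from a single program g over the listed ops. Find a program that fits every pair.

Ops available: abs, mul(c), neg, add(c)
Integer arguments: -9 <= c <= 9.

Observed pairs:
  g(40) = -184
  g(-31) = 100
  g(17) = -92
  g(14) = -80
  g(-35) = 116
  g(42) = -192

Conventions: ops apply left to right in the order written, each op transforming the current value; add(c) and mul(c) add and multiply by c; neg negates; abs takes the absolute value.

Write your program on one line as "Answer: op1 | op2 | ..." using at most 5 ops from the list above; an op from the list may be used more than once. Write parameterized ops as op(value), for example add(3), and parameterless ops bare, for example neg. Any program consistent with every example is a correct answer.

add(5) | mul(4) | mul(-1) | add(-4)

Check, running the answer program on each example:
  40 -> 45 -> 180 -> -180 -> -184
  -31 -> -26 -> -104 -> 104 -> 100
  17 -> 22 -> 88 -> -88 -> -92
  14 -> 19 -> 76 -> -76 -> -80
  -35 -> -30 -> -120 -> 120 -> 116
  42 -> 47 -> 188 -> -188 -> -192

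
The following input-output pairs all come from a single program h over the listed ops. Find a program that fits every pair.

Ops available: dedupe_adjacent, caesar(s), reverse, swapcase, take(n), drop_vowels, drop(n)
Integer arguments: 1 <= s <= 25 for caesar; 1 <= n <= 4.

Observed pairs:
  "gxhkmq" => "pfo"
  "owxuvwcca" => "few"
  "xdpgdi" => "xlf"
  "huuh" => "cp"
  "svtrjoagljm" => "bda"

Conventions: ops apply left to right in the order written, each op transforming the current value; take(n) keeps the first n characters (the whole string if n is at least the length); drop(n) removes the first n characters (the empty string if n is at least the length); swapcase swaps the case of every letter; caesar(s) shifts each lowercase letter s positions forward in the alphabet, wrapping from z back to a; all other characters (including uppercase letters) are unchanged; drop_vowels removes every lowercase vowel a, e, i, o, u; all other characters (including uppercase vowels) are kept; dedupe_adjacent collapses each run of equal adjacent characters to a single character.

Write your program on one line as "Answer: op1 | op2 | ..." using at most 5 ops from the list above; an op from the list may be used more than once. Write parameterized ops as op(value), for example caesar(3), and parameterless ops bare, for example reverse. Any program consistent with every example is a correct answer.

take(3) | reverse | dedupe_adjacent | caesar(8)

Check, running the answer program on each example:
  "gxhkmq" -> "gxh" -> "hxg" -> "hxg" -> "pfo"
  "owxuvwcca" -> "owx" -> "xwo" -> "xwo" -> "few"
  "xdpgdi" -> "xdp" -> "pdx" -> "pdx" -> "xlf"
  "huuh" -> "huu" -> "uuh" -> "uh" -> "cp"
  "svtrjoagljm" -> "svt" -> "tvs" -> "tvs" -> "bda"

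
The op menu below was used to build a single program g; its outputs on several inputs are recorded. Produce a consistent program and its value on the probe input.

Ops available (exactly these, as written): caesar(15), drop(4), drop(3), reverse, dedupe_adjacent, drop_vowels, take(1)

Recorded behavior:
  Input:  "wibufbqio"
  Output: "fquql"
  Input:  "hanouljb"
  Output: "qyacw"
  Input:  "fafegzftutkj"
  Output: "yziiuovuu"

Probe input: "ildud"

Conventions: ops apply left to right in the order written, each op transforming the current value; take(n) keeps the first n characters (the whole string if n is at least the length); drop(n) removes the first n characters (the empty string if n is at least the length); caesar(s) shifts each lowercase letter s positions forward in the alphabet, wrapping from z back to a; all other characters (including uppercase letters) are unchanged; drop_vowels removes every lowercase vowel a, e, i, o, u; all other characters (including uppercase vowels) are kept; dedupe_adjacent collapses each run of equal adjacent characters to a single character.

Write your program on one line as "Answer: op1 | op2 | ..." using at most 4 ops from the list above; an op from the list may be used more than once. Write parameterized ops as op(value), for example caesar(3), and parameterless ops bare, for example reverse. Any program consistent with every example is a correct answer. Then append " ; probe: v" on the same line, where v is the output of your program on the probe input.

reverse | drop_vowels | caesar(15) ; probe: "ssa"

Check, running the answer program on each example:
  "wibufbqio" -> "oiqbfubiw" -> "qbfbw" -> "fquql"
  "hanouljb" -> "bjluonah" -> "bjlnh" -> "qyacw"
  "fafegzftutkj" -> "jktutfzgefaf" -> "jkttfzgff" -> "yziiuovuu"
  probe: "ildud" -> "dudli" -> "ddl" -> "ssa"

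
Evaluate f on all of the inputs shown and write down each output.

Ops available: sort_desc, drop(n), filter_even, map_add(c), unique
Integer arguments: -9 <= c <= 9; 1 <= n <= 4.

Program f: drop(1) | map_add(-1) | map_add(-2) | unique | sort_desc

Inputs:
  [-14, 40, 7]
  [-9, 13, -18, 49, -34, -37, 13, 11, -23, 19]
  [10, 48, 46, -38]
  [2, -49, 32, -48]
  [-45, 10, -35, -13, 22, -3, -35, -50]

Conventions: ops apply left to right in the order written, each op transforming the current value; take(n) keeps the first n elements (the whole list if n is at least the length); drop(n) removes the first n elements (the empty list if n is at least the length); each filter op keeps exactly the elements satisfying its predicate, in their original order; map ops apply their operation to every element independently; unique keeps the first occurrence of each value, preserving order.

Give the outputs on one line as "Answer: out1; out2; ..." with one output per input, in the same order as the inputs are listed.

[37, 4]; [46, 16, 10, 8, -21, -26, -37, -40]; [45, 43, -41]; [29, -51, -52]; [19, 7, -6, -16, -38, -53]

Execution, op by op:
  [-14, 40, 7] -> [40, 7] -> [39, 6] -> [37, 4] -> [37, 4] -> [37, 4]
  [-9, 13, -18, 49, -34, -37, 13, 11, -23, 19] -> [13, -18, 49, -34, -37, 13, 11, -23, 19] -> [12, -19, 48, -35, -38, 12, 10, -24, 18] -> [10, -21, 46, -37, -40, 10, 8, -26, 16] -> [10, -21, 46, -37, -40, 8, -26, 16] -> [46, 16, 10, 8, -21, -26, -37, -40]
  [10, 48, 46, -38] -> [48, 46, -38] -> [47, 45, -39] -> [45, 43, -41] -> [45, 43, -41] -> [45, 43, -41]
  [2, -49, 32, -48] -> [-49, 32, -48] -> [-50, 31, -49] -> [-52, 29, -51] -> [-52, 29, -51] -> [29, -51, -52]
  [-45, 10, -35, -13, 22, -3, -35, -50] -> [10, -35, -13, 22, -3, -35, -50] -> [9, -36, -14, 21, -4, -36, -51] -> [7, -38, -16, 19, -6, -38, -53] -> [7, -38, -16, 19, -6, -53] -> [19, 7, -6, -16, -38, -53]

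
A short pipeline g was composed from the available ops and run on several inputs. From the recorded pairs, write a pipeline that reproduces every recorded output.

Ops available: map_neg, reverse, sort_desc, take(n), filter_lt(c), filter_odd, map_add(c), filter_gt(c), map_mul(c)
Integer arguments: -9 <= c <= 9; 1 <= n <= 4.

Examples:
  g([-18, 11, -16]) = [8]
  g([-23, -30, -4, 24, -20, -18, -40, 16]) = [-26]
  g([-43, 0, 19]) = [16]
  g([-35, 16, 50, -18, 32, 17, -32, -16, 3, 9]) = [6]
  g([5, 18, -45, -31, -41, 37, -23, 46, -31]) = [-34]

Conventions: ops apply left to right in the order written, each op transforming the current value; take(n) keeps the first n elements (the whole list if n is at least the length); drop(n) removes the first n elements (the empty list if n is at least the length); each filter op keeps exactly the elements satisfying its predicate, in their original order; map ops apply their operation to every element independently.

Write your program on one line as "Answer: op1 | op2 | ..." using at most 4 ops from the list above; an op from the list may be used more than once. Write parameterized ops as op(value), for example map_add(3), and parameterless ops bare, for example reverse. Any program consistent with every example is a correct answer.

filter_odd | map_add(-3) | reverse | take(1)

Check, running the answer program on each example:
  [-18, 11, -16] -> [11] -> [8] -> [8] -> [8]
  [-23, -30, -4, 24, -20, -18, -40, 16] -> [-23] -> [-26] -> [-26] -> [-26]
  [-43, 0, 19] -> [-43, 19] -> [-46, 16] -> [16, -46] -> [16]
  [-35, 16, 50, -18, 32, 17, -32, -16, 3, 9] -> [-35, 17, 3, 9] -> [-38, 14, 0, 6] -> [6, 0, 14, -38] -> [6]
  [5, 18, -45, -31, -41, 37, -23, 46, -31] -> [5, -45, -31, -41, 37, -23, -31] -> [2, -48, -34, -44, 34, -26, -34] -> [-34, -26, 34, -44, -34, -48, 2] -> [-34]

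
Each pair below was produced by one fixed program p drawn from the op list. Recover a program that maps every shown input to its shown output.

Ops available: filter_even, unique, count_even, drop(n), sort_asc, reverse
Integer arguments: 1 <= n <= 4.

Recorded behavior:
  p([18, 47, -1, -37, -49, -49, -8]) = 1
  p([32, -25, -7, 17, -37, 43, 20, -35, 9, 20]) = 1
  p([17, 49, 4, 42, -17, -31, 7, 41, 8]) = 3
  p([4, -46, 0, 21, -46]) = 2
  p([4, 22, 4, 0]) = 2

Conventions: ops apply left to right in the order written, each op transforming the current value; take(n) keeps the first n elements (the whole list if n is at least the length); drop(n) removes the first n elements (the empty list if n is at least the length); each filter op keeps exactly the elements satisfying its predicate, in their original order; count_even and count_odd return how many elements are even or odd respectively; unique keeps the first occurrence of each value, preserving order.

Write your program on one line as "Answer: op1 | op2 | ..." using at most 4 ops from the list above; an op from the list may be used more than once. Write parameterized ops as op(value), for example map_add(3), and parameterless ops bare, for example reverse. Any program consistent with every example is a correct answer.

drop(2) | sort_asc | unique | count_even

Check, running the answer program on each example:
  [18, 47, -1, -37, -49, -49, -8] -> [-1, -37, -49, -49, -8] -> [-49, -49, -37, -8, -1] -> [-49, -37, -8, -1] -> 1
  [32, -25, -7, 17, -37, 43, 20, -35, 9, 20] -> [-7, 17, -37, 43, 20, -35, 9, 20] -> [-37, -35, -7, 9, 17, 20, 20, 43] -> [-37, -35, -7, 9, 17, 20, 43] -> 1
  [17, 49, 4, 42, -17, -31, 7, 41, 8] -> [4, 42, -17, -31, 7, 41, 8] -> [-31, -17, 4, 7, 8, 41, 42] -> [-31, -17, 4, 7, 8, 41, 42] -> 3
  [4, -46, 0, 21, -46] -> [0, 21, -46] -> [-46, 0, 21] -> [-46, 0, 21] -> 2
  [4, 22, 4, 0] -> [4, 0] -> [0, 4] -> [0, 4] -> 2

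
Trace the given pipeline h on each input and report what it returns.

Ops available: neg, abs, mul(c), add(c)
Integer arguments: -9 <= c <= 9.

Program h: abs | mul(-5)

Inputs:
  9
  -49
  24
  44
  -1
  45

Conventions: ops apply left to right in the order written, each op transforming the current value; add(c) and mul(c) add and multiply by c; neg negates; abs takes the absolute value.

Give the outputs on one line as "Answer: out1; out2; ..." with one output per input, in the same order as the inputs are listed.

Execution, op by op:
  9 -> 9 -> -45
  -49 -> 49 -> -245
  24 -> 24 -> -120
  44 -> 44 -> -220
  -1 -> 1 -> -5
  45 -> 45 -> -225

-45; -245; -120; -220; -5; -225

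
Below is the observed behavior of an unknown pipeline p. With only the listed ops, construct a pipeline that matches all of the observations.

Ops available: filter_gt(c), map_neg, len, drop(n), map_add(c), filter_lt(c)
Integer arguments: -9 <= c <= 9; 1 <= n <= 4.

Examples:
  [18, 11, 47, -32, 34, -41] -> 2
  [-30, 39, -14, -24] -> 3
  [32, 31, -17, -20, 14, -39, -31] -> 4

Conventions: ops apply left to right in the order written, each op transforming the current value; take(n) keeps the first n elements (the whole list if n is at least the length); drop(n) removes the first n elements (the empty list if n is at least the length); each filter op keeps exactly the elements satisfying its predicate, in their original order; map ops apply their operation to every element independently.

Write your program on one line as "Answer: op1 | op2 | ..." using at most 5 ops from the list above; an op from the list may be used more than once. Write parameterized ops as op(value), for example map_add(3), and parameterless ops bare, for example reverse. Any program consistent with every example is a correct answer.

map_neg | filter_gt(8) | map_add(-2) | map_add(-7) | len

Check, running the answer program on each example:
  [18, 11, 47, -32, 34, -41] -> [-18, -11, -47, 32, -34, 41] -> [32, 41] -> [30, 39] -> [23, 32] -> 2
  [-30, 39, -14, -24] -> [30, -39, 14, 24] -> [30, 14, 24] -> [28, 12, 22] -> [21, 5, 15] -> 3
  [32, 31, -17, -20, 14, -39, -31] -> [-32, -31, 17, 20, -14, 39, 31] -> [17, 20, 39, 31] -> [15, 18, 37, 29] -> [8, 11, 30, 22] -> 4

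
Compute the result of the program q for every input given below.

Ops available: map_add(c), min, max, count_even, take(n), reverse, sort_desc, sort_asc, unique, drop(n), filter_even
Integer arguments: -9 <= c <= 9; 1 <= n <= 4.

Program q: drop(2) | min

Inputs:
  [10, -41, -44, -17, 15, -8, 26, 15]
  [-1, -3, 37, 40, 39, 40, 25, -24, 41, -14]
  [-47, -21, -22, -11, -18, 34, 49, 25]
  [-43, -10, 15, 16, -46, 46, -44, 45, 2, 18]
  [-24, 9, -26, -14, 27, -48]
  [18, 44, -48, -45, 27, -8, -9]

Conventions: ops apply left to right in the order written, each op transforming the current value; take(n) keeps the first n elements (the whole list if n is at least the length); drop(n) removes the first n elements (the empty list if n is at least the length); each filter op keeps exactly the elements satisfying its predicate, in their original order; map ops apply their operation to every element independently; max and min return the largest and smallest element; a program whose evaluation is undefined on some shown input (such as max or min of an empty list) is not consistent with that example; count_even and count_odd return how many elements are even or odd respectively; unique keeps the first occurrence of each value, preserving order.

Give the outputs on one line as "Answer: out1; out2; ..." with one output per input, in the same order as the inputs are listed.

-44; -24; -22; -46; -48; -48

Execution, op by op:
  [10, -41, -44, -17, 15, -8, 26, 15] -> [-44, -17, 15, -8, 26, 15] -> -44
  [-1, -3, 37, 40, 39, 40, 25, -24, 41, -14] -> [37, 40, 39, 40, 25, -24, 41, -14] -> -24
  [-47, -21, -22, -11, -18, 34, 49, 25] -> [-22, -11, -18, 34, 49, 25] -> -22
  [-43, -10, 15, 16, -46, 46, -44, 45, 2, 18] -> [15, 16, -46, 46, -44, 45, 2, 18] -> -46
  [-24, 9, -26, -14, 27, -48] -> [-26, -14, 27, -48] -> -48
  [18, 44, -48, -45, 27, -8, -9] -> [-48, -45, 27, -8, -9] -> -48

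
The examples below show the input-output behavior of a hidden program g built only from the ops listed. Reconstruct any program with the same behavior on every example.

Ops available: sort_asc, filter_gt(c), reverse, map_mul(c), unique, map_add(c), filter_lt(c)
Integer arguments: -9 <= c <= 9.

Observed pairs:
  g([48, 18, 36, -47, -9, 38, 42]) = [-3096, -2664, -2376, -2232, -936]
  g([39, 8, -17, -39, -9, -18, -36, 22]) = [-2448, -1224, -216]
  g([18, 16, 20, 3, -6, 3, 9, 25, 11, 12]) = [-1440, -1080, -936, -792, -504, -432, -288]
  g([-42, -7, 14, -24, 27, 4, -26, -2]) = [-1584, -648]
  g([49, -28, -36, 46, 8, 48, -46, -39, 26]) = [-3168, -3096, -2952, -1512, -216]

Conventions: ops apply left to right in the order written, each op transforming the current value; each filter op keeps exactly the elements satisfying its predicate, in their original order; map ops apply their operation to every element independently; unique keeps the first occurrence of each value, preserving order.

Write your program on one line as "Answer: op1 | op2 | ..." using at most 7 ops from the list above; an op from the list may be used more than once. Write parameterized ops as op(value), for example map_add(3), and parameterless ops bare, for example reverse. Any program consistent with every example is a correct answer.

map_add(-5) | filter_gt(-6) | map_mul(-8) | map_mul(9) | sort_asc | filter_lt(-1)

Check, running the answer program on each example:
  [48, 18, 36, -47, -9, 38, 42] -> [43, 13, 31, -52, -14, 33, 37] -> [43, 13, 31, 33, 37] -> [-344, -104, -248, -264, -296] -> [-3096, -936, -2232, -2376, -2664] -> [-3096, -2664, -2376, -2232, -936] -> [-3096, -2664, -2376, -2232, -936]
  [39, 8, -17, -39, -9, -18, -36, 22] -> [34, 3, -22, -44, -14, -23, -41, 17] -> [34, 3, 17] -> [-272, -24, -136] -> [-2448, -216, -1224] -> [-2448, -1224, -216] -> [-2448, -1224, -216]
  [18, 16, 20, 3, -6, 3, 9, 25, 11, 12] -> [13, 11, 15, -2, -11, -2, 4, 20, 6, 7] -> [13, 11, 15, -2, -2, 4, 20, 6, 7] -> [-104, -88, -120, 16, 16, -32, -160, -48, -56] -> [-936, -792, -1080, 144, 144, -288, -1440, -432, -504] -> [-1440, -1080, -936, -792, -504, -432, -288, 144, 144] -> [-1440, -1080, -936, -792, -504, -432, -288]
  [-42, -7, 14, -24, 27, 4, -26, -2] -> [-47, -12, 9, -29, 22, -1, -31, -7] -> [9, 22, -1] -> [-72, -176, 8] -> [-648, -1584, 72] -> [-1584, -648, 72] -> [-1584, -648]
  [49, -28, -36, 46, 8, 48, -46, -39, 26] -> [44, -33, -41, 41, 3, 43, -51, -44, 21] -> [44, 41, 3, 43, 21] -> [-352, -328, -24, -344, -168] -> [-3168, -2952, -216, -3096, -1512] -> [-3168, -3096, -2952, -1512, -216] -> [-3168, -3096, -2952, -1512, -216]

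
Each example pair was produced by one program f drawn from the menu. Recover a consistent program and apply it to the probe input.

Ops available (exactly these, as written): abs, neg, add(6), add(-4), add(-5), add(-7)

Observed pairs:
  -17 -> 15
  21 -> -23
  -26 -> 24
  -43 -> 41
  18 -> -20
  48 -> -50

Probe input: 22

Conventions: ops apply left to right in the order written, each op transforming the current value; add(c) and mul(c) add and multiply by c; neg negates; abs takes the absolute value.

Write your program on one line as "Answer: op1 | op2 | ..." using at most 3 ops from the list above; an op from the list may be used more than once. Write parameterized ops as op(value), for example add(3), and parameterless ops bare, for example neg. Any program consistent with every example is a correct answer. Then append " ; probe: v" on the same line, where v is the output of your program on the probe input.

add(-5) | neg | add(-7) ; probe: -24

Check, running the answer program on each example:
  -17 -> -22 -> 22 -> 15
  21 -> 16 -> -16 -> -23
  -26 -> -31 -> 31 -> 24
  -43 -> -48 -> 48 -> 41
  18 -> 13 -> -13 -> -20
  48 -> 43 -> -43 -> -50
  probe: 22 -> 17 -> -17 -> -24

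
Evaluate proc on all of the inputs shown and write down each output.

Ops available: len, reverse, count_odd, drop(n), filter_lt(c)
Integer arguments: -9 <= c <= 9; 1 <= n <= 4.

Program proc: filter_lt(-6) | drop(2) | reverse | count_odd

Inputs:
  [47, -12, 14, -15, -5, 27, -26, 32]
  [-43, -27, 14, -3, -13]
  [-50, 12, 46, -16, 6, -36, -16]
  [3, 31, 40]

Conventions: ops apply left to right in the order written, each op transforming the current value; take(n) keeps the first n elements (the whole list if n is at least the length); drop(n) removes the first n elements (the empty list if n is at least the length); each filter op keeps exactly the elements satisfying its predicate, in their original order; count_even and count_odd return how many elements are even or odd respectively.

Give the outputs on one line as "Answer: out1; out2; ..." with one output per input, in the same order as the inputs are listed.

0; 1; 0; 0

Execution, op by op:
  [47, -12, 14, -15, -5, 27, -26, 32] -> [-12, -15, -26] -> [-26] -> [-26] -> 0
  [-43, -27, 14, -3, -13] -> [-43, -27, -13] -> [-13] -> [-13] -> 1
  [-50, 12, 46, -16, 6, -36, -16] -> [-50, -16, -36, -16] -> [-36, -16] -> [-16, -36] -> 0
  [3, 31, 40] -> [] -> [] -> [] -> 0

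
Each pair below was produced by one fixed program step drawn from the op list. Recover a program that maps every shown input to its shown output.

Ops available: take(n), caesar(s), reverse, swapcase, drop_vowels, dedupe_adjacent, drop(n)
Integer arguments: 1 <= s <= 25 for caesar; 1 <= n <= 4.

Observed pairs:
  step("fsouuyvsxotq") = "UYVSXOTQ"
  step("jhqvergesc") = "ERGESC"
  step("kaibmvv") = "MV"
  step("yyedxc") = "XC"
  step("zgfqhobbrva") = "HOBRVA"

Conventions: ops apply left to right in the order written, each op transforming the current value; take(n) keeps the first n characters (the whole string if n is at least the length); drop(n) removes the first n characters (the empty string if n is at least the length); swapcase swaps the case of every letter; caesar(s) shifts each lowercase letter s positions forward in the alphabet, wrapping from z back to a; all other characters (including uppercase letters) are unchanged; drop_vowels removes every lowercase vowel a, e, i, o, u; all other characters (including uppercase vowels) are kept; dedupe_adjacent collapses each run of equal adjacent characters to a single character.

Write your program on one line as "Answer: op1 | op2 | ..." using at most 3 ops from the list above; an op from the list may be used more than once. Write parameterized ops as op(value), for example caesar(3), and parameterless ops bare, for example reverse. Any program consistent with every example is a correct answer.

drop(4) | dedupe_adjacent | swapcase

Check, running the answer program on each example:
  "fsouuyvsxotq" -> "uyvsxotq" -> "uyvsxotq" -> "UYVSXOTQ"
  "jhqvergesc" -> "ergesc" -> "ergesc" -> "ERGESC"
  "kaibmvv" -> "mvv" -> "mv" -> "MV"
  "yyedxc" -> "xc" -> "xc" -> "XC"
  "zgfqhobbrva" -> "hobbrva" -> "hobrva" -> "HOBRVA"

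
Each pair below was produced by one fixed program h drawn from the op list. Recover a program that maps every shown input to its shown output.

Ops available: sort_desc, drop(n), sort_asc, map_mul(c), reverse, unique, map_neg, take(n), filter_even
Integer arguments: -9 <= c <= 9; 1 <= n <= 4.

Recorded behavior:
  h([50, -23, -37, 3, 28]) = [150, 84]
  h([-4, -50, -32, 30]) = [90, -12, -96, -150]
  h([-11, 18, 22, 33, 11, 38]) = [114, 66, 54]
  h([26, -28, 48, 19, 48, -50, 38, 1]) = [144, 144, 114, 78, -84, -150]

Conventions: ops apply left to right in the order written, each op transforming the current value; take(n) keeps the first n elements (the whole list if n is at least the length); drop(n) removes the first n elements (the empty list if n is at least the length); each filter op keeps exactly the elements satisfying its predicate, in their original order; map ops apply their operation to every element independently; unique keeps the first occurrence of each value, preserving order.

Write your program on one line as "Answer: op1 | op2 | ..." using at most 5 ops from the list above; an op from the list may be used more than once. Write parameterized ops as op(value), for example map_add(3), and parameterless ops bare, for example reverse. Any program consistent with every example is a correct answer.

sort_desc | map_mul(-3) | filter_even | map_neg

Check, running the answer program on each example:
  [50, -23, -37, 3, 28] -> [50, 28, 3, -23, -37] -> [-150, -84, -9, 69, 111] -> [-150, -84] -> [150, 84]
  [-4, -50, -32, 30] -> [30, -4, -32, -50] -> [-90, 12, 96, 150] -> [-90, 12, 96, 150] -> [90, -12, -96, -150]
  [-11, 18, 22, 33, 11, 38] -> [38, 33, 22, 18, 11, -11] -> [-114, -99, -66, -54, -33, 33] -> [-114, -66, -54] -> [114, 66, 54]
  [26, -28, 48, 19, 48, -50, 38, 1] -> [48, 48, 38, 26, 19, 1, -28, -50] -> [-144, -144, -114, -78, -57, -3, 84, 150] -> [-144, -144, -114, -78, 84, 150] -> [144, 144, 114, 78, -84, -150]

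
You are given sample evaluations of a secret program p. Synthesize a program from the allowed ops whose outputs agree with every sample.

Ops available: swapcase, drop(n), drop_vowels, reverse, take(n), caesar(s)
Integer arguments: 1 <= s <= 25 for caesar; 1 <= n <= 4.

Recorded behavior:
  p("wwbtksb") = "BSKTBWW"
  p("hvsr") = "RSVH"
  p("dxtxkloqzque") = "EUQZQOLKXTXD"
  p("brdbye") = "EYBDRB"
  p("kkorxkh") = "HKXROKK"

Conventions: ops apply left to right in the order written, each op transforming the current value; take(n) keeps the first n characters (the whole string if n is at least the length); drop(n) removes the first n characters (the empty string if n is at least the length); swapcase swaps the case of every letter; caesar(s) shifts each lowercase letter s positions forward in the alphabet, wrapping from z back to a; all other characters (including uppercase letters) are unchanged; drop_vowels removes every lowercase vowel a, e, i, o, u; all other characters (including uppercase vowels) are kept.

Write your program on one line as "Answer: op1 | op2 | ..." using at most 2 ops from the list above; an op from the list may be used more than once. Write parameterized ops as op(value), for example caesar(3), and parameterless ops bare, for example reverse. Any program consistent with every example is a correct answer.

reverse | swapcase

Check, running the answer program on each example:
  "wwbtksb" -> "bsktbww" -> "BSKTBWW"
  "hvsr" -> "rsvh" -> "RSVH"
  "dxtxkloqzque" -> "euqzqolkxtxd" -> "EUQZQOLKXTXD"
  "brdbye" -> "eybdrb" -> "EYBDRB"
  "kkorxkh" -> "hkxrokk" -> "HKXROKK"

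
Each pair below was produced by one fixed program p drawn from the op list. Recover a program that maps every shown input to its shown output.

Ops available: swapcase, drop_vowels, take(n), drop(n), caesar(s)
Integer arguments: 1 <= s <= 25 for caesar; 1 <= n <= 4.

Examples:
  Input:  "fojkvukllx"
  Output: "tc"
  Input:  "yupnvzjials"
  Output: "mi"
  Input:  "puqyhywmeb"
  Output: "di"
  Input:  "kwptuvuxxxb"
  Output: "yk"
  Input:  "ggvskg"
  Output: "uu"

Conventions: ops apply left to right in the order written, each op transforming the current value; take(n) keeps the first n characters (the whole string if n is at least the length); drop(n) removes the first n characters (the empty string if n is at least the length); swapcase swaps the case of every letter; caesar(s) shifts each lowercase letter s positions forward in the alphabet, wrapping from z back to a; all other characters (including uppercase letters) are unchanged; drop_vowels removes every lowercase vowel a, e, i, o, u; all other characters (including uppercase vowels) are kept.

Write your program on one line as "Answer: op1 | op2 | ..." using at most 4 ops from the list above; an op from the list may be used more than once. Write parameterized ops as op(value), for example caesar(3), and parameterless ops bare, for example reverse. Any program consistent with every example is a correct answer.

caesar(6) | caesar(13) | take(2) | caesar(21)

Check, running the answer program on each example:
  "fojkvukllx" -> "lupqbaqrrd" -> "yhcdondeeq" -> "yh" -> "tc"
  "yupnvzjials" -> "eavtbfpogry" -> "rnigoscbtel" -> "rn" -> "mi"
  "puqyhywmeb" -> "vawenecskh" -> "injrarpfxu" -> "in" -> "di"
  "kwptuvuxxxb" -> "qcvzabadddh" -> "dpimnonqqqu" -> "dp" -> "yk"
  "ggvskg" -> "mmbyqm" -> "zzoldz" -> "zz" -> "uu"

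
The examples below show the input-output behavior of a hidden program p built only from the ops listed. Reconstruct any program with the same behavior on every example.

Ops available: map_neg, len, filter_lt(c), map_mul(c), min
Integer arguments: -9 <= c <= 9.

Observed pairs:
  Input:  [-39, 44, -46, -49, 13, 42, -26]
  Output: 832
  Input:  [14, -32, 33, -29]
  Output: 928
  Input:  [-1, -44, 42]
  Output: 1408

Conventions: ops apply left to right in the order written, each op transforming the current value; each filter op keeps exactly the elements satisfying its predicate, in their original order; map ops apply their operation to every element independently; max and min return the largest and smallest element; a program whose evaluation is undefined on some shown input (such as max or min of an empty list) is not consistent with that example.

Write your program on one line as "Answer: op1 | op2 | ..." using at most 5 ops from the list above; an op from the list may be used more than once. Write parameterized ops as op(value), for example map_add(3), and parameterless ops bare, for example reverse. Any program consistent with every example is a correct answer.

filter_lt(-3) | map_mul(-8) | map_neg | map_mul(-4) | min

Check, running the answer program on each example:
  [-39, 44, -46, -49, 13, 42, -26] -> [-39, -46, -49, -26] -> [312, 368, 392, 208] -> [-312, -368, -392, -208] -> [1248, 1472, 1568, 832] -> 832
  [14, -32, 33, -29] -> [-32, -29] -> [256, 232] -> [-256, -232] -> [1024, 928] -> 928
  [-1, -44, 42] -> [-44] -> [352] -> [-352] -> [1408] -> 1408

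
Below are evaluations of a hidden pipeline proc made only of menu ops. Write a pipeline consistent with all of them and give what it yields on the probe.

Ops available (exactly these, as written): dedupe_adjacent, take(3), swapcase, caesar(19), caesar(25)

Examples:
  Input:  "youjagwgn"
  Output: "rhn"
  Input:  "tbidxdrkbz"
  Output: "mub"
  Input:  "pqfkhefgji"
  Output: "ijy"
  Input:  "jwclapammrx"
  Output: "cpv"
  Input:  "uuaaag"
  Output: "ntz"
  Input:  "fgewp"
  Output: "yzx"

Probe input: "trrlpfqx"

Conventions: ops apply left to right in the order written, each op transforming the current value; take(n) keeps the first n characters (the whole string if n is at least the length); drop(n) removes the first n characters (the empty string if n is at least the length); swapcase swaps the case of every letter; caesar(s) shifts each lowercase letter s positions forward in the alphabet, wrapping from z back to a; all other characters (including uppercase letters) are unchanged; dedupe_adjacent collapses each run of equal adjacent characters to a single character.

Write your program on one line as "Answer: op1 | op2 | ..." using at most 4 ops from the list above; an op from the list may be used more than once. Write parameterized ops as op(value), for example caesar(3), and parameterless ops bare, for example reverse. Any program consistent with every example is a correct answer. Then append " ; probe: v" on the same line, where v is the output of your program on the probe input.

dedupe_adjacent | caesar(19) | take(3) ; probe: "mke"

Check, running the answer program on each example:
  "youjagwgn" -> "youjagwgn" -> "rhnctzpzg" -> "rhn"
  "tbidxdrkbz" -> "tbidxdrkbz" -> "mubwqwkdus" -> "mub"
  "pqfkhefgji" -> "pqfkhefgji" -> "ijydaxyzcb" -> "ijy"
  "jwclapammrx" -> "jwclapamrx" -> "cpvetitfkq" -> "cpv"
  "uuaaag" -> "uag" -> "ntz" -> "ntz"
  "fgewp" -> "fgewp" -> "yzxpi" -> "yzx"
  probe: "trrlpfqx" -> "trlpfqx" -> "mkeiyjq" -> "mke"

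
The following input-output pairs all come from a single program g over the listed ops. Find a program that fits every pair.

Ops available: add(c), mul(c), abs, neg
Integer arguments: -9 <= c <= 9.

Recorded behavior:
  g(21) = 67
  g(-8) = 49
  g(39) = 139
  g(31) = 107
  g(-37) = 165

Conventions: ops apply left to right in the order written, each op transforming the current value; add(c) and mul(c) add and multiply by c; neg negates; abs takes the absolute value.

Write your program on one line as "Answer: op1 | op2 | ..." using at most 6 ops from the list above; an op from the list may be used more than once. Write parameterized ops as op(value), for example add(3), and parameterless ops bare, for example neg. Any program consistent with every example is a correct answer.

add(-7) | mul(4) | add(3) | add(8) | neg | abs

Check, running the answer program on each example:
  21 -> 14 -> 56 -> 59 -> 67 -> -67 -> 67
  -8 -> -15 -> -60 -> -57 -> -49 -> 49 -> 49
  39 -> 32 -> 128 -> 131 -> 139 -> -139 -> 139
  31 -> 24 -> 96 -> 99 -> 107 -> -107 -> 107
  -37 -> -44 -> -176 -> -173 -> -165 -> 165 -> 165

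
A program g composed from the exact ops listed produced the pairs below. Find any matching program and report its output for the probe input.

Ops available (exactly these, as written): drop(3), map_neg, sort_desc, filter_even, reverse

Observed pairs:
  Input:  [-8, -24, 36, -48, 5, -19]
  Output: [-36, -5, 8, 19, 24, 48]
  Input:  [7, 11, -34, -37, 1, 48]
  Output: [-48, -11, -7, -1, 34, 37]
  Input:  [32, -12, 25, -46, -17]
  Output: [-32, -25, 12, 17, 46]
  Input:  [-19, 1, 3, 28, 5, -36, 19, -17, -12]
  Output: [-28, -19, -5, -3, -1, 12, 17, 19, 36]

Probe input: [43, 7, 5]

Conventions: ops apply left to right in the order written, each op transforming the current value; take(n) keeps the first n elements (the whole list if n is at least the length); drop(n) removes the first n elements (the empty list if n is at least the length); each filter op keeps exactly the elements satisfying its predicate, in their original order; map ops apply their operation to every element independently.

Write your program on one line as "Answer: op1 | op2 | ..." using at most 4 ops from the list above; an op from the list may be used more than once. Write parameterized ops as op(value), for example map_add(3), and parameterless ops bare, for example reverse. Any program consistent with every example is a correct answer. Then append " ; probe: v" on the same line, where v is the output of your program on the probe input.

reverse | sort_desc | map_neg ; probe: [-43, -7, -5]

Check, running the answer program on each example:
  [-8, -24, 36, -48, 5, -19] -> [-19, 5, -48, 36, -24, -8] -> [36, 5, -8, -19, -24, -48] -> [-36, -5, 8, 19, 24, 48]
  [7, 11, -34, -37, 1, 48] -> [48, 1, -37, -34, 11, 7] -> [48, 11, 7, 1, -34, -37] -> [-48, -11, -7, -1, 34, 37]
  [32, -12, 25, -46, -17] -> [-17, -46, 25, -12, 32] -> [32, 25, -12, -17, -46] -> [-32, -25, 12, 17, 46]
  [-19, 1, 3, 28, 5, -36, 19, -17, -12] -> [-12, -17, 19, -36, 5, 28, 3, 1, -19] -> [28, 19, 5, 3, 1, -12, -17, -19, -36] -> [-28, -19, -5, -3, -1, 12, 17, 19, 36]
  probe: [43, 7, 5] -> [5, 7, 43] -> [43, 7, 5] -> [-43, -7, -5]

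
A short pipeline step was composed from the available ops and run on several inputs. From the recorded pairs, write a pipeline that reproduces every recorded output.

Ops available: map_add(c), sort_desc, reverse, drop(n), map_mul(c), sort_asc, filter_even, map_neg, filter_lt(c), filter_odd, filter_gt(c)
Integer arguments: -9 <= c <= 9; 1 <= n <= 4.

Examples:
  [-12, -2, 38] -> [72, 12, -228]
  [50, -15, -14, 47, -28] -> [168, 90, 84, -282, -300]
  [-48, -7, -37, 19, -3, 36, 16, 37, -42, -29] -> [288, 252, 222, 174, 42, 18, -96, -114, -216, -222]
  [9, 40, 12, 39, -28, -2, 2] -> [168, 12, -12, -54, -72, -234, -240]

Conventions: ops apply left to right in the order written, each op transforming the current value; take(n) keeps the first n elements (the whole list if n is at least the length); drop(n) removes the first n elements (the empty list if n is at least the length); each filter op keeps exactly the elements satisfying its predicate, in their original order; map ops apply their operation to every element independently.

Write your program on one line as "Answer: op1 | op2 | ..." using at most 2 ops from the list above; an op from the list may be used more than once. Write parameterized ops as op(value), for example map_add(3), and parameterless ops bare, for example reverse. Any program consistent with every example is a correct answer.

sort_asc | map_mul(-6)

Check, running the answer program on each example:
  [-12, -2, 38] -> [-12, -2, 38] -> [72, 12, -228]
  [50, -15, -14, 47, -28] -> [-28, -15, -14, 47, 50] -> [168, 90, 84, -282, -300]
  [-48, -7, -37, 19, -3, 36, 16, 37, -42, -29] -> [-48, -42, -37, -29, -7, -3, 16, 19, 36, 37] -> [288, 252, 222, 174, 42, 18, -96, -114, -216, -222]
  [9, 40, 12, 39, -28, -2, 2] -> [-28, -2, 2, 9, 12, 39, 40] -> [168, 12, -12, -54, -72, -234, -240]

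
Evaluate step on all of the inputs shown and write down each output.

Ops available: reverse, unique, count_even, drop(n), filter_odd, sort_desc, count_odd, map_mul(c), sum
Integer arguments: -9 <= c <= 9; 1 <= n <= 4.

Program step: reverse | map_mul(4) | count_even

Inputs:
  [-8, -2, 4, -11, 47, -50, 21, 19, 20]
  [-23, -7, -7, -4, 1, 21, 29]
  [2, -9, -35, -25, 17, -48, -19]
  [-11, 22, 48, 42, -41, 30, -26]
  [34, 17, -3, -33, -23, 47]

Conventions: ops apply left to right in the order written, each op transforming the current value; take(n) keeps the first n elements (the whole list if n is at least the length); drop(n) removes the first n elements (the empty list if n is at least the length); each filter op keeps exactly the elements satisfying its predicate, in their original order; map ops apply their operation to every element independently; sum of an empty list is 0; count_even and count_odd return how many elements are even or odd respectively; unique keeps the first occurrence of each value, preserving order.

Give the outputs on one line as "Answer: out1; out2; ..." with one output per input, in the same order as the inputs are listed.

Execution, op by op:
  [-8, -2, 4, -11, 47, -50, 21, 19, 20] -> [20, 19, 21, -50, 47, -11, 4, -2, -8] -> [80, 76, 84, -200, 188, -44, 16, -8, -32] -> 9
  [-23, -7, -7, -4, 1, 21, 29] -> [29, 21, 1, -4, -7, -7, -23] -> [116, 84, 4, -16, -28, -28, -92] -> 7
  [2, -9, -35, -25, 17, -48, -19] -> [-19, -48, 17, -25, -35, -9, 2] -> [-76, -192, 68, -100, -140, -36, 8] -> 7
  [-11, 22, 48, 42, -41, 30, -26] -> [-26, 30, -41, 42, 48, 22, -11] -> [-104, 120, -164, 168, 192, 88, -44] -> 7
  [34, 17, -3, -33, -23, 47] -> [47, -23, -33, -3, 17, 34] -> [188, -92, -132, -12, 68, 136] -> 6

9; 7; 7; 7; 6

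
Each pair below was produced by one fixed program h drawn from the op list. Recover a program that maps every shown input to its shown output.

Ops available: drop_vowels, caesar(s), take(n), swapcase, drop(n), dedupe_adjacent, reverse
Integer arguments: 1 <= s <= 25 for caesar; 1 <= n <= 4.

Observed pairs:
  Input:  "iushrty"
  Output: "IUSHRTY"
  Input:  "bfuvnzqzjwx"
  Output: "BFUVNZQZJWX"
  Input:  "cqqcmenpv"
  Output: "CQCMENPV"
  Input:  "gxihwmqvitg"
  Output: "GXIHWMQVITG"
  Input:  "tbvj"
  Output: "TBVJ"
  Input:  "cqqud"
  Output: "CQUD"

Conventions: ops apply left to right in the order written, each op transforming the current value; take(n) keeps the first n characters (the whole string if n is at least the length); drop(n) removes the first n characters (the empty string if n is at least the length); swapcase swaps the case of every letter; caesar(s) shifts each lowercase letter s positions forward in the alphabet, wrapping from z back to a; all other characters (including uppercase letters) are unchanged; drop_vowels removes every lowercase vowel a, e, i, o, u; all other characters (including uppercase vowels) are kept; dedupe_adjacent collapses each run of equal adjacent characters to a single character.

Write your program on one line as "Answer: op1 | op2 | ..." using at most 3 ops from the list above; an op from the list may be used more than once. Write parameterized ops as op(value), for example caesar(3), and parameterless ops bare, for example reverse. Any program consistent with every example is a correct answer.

swapcase | dedupe_adjacent

Check, running the answer program on each example:
  "iushrty" -> "IUSHRTY" -> "IUSHRTY"
  "bfuvnzqzjwx" -> "BFUVNZQZJWX" -> "BFUVNZQZJWX"
  "cqqcmenpv" -> "CQQCMENPV" -> "CQCMENPV"
  "gxihwmqvitg" -> "GXIHWMQVITG" -> "GXIHWMQVITG"
  "tbvj" -> "TBVJ" -> "TBVJ"
  "cqqud" -> "CQQUD" -> "CQUD"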